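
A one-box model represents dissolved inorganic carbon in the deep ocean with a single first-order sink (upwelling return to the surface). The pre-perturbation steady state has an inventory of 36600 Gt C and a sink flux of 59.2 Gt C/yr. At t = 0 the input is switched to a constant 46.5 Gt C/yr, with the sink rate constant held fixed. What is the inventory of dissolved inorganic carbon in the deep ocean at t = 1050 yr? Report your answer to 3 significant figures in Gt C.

τ = M₀/F₀ = 36600/59.2 = 618.2 yr; rate constant k = 1/τ.
New steady state M_∞ = F₁/k = F₁·τ = 46.5 × 618.2 = 28748 Gt C.
M(t) = M_∞ + (M₀ − M_∞)·e^(−t/τ); t/τ = 1050/618.2 = 1.698, so e^(−t/τ) = 0.1830.
M(t) = 28748 + 7852 × 0.1830 = 30185 Gt C.

30200 Gt C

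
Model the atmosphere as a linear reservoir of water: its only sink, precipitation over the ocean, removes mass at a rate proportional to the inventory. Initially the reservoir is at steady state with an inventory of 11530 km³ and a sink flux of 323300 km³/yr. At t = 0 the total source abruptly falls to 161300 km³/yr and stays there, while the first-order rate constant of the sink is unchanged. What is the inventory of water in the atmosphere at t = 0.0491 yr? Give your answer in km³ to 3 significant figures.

τ = M₀/F₀ = 11530/323300 = 0.03566 yr; rate constant k = 1/τ.
New steady state M_∞ = F₁/k = F₁·τ = 161300 × 0.03566 = 5752.5 km³.
M(t) = M_∞ + (M₀ − M_∞)·e^(−t/τ); t/τ = 0.0491/0.03566 = 1.377, so e^(−t/τ) = 0.2524.
M(t) = 5752.5 + 5777 × 0.2524 = 7210.7 km³.

7210 km³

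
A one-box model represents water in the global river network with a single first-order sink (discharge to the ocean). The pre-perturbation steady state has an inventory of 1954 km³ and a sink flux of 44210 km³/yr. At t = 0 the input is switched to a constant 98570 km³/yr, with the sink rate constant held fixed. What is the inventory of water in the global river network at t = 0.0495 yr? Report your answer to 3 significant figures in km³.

Residence time τ = M₀/F₀ = 0.04420 yr. The eventual steady state is M_∞ = M₀·(F₁/F₀) = 1954 × 98570/44210 = 4356.6 km³.
The anomaly ΔM(t) = M(t) − M_∞ decays as ΔM₀·e^(−t/τ) with ΔM₀ = 1954 − 4356.6 = −2403 km³.
At t = 0.0495 yr, e^(−t/τ) = e^(−1.120) = 0.3263, so ΔM = −784.0 km³ and M = 4356.6 − 784.0 = 3572.7 km³.

3570 km³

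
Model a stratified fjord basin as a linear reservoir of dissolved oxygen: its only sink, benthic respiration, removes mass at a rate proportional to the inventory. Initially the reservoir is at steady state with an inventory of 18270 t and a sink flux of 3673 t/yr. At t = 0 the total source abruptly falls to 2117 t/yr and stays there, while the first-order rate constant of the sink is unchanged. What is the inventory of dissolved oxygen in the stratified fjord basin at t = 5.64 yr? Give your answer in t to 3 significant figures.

13000 t

The sink rate constant is k = F₀/M₀ = 3673/18270 = 0.2010 yr⁻¹.
Solving dM/dt = F₁ − kM with M(0) = M₀ gives M(t) = F₁/k + (M₀ − F₁/k)·e^(−kt).
F₁/k = 2117/0.2010 = 10530 t; kt = 0.2010 × 5.64 = 1.134, e^(−kt) = 0.3218.
M(5.64) = 10530 + (18270 − 10530) × 0.3218 = 10530 + 2491 = 13021 t.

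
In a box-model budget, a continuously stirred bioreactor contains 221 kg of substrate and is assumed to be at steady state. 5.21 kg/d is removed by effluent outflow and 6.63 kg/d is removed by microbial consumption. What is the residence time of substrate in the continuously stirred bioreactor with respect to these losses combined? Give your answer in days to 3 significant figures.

Total removal = 5.210 + 6.630 = 11.840 kg/d.
τ = M / ΣF_out = 221 / 11.840 = 18.67 d.

18.7 d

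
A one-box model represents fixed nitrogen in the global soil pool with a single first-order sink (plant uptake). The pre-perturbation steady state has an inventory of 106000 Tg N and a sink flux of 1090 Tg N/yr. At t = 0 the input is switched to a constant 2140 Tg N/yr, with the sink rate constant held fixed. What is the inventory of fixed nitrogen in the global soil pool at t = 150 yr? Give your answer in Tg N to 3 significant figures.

Residence time τ = M₀/F₀ = 97.25 yr. The eventual steady state is M_∞ = M₀·(F₁/F₀) = 106000 × 2140/1090 = 208110 Tg N.
The anomaly ΔM(t) = M(t) − M_∞ decays as ΔM₀·e^(−t/τ) with ΔM₀ = 106000 − 208110 = −102100 Tg N.
At t = 150 yr, e^(−t/τ) = e^(−1.542) = 0.2139, so ΔM = −21840 Tg N and M = 208110 − 21840 = 186270 Tg N.

186000 Tg N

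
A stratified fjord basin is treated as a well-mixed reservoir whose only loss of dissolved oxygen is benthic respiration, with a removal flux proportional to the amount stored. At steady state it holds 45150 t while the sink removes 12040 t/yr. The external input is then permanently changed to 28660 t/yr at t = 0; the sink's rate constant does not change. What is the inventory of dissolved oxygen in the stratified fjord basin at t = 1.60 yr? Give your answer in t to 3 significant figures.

τ = M₀/F₀ = 45150/12040 = 3.750 yr; rate constant k = 1/τ.
New steady state M_∞ = F₁/k = F₁·τ = 28660 × 3.750 = 107480 t.
M(t) = M_∞ + (M₀ − M_∞)·e^(−t/τ); t/τ = 1.60/3.750 = 0.4267, so e^(−t/τ) = 0.6527.
M(t) = 107480 − 62320 × 0.6527 = 66797 t.

66800 t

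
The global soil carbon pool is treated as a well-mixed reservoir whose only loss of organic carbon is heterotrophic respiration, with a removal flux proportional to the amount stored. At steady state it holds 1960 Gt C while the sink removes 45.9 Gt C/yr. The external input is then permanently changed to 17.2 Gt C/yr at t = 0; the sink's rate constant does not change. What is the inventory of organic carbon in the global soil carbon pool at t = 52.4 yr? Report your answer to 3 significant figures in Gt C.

1090 Gt C

τ = M₀/F₀ = 1960/45.9 = 42.70 yr; rate constant k = 1/τ.
New steady state M_∞ = F₁/k = F₁·τ = 17.2 × 42.70 = 734.47 Gt C.
M(t) = M_∞ + (M₀ − M_∞)·e^(−t/τ); t/τ = 52.4/42.70 = 1.227, so e^(−t/τ) = 0.2931.
M(t) = 734.47 + 1226 × 0.2931 = 1093.7 Gt C.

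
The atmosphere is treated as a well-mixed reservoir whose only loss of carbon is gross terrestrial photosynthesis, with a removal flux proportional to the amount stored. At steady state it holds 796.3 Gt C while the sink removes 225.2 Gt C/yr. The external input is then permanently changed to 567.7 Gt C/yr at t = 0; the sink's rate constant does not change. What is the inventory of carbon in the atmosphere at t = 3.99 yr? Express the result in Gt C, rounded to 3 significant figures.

Residence time τ = M₀/F₀ = 3.536 yr. The eventual steady state is M_∞ = M₀·(F₁/F₀) = 796.3 × 567.7/225.2 = 2007.4 Gt C.
The anomaly ΔM(t) = M(t) − M_∞ decays as ΔM₀·e^(−t/τ) with ΔM₀ = 796.3 − 2007.4 = −1211 Gt C.
At t = 3.99 yr, e^(−t/τ) = e^(−1.128) = 0.3235, so ΔM = −391.8 Gt C and M = 2007.4 − 391.8 = 1615.5 Gt C.

1620 Gt C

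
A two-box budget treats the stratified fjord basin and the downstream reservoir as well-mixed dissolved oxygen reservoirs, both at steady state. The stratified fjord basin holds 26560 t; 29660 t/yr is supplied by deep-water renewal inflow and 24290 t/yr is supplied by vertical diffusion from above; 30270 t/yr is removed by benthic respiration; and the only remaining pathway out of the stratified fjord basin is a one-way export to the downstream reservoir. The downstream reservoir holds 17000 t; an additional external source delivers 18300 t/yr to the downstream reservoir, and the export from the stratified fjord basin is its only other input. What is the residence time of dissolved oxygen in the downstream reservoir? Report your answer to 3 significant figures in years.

Balance the stratified fjord basin: ΣF_in = 29660 + 24290 = 53950 t/yr.
Export to the downstream reservoir = ΣF_in − (30270) = 23680 t/yr.
Total input to the downstream reservoir = 23680 + 18300 = 41980 t/yr; at steady state this equals its total output.
τ = M / F = 17000 / 41980 = 0.4050 yr.

0.405 yr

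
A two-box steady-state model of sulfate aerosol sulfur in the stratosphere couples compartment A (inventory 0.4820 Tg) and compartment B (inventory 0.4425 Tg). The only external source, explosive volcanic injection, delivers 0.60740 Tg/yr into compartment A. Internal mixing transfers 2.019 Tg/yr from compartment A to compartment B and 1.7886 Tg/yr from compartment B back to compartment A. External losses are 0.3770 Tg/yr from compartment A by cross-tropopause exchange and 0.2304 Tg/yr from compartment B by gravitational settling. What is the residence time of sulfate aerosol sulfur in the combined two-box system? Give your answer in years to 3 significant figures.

1.52 yr

Treat the two boxes together as one reservoir: the mixing fluxes between them are internal recycling, so τ = ΣM / Σ(external losses).
M_total = 0.4820 + 0.4425 = 0.92450 Tg.
ΣF_external_out = 0.3770 + 0.2304 = 0.60740 Tg/yr.
τ = M_total / ΣF_ext = 0.92450 / 0.60740 = 1.522 yr.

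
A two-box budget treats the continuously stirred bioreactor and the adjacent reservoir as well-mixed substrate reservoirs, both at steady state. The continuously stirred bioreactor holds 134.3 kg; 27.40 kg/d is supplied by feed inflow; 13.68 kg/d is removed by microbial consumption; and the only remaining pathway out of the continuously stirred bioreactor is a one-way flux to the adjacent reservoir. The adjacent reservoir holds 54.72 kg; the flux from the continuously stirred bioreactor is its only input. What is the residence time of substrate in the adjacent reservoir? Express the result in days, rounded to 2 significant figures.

Balance the continuously stirred bioreactor: ΣF_in = 27.400 kg/d.
Flux to the adjacent reservoir = ΣF_in − (13.68) = 13.720 kg/d.
At steady state the output of the adjacent reservoir equals its input, 13.720 kg/d.
τ = M / F = 54.72 / 13.720 = 3.988 d.

4.0 d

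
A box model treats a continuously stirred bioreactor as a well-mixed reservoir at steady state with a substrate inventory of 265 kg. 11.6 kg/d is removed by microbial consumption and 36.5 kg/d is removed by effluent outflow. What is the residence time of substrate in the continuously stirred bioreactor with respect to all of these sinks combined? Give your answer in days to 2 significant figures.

Total removal flux = 11.6 + 36.5 = 48.100 kg/d.
τ = M / ΣF_out = 265 / 48.100 = 5.509 d.

5.5 d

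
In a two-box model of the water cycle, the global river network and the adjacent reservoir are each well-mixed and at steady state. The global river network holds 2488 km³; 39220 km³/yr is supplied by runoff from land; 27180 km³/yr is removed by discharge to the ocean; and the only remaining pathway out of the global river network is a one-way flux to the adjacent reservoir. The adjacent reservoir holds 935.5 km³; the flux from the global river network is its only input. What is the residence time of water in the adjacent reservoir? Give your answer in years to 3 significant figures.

Balance the global river network: ΣF_in = 39220 km³/yr.
Flux to the adjacent reservoir = ΣF_in − (27180) = 12040 km³/yr.
At steady state the output of the adjacent reservoir equals its input, 12040 km³/yr.
τ = M / F = 935.5 / 12040 = 0.07770 yr.

0.0777 yr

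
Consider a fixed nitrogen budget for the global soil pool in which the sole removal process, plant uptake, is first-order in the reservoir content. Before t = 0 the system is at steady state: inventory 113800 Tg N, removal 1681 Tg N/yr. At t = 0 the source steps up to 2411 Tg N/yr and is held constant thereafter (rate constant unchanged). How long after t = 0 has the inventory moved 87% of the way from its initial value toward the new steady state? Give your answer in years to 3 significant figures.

138 yr

τ = M₀/F₀ = 113800/1681 = 67.70 yr.
The remaining gap fraction is e^(−t/τ); 87% covered ⇒ e^(−t/τ) = 0.130.
t = −τ ln(0.130) = 67.70 × 2.040 = 138.1 yr.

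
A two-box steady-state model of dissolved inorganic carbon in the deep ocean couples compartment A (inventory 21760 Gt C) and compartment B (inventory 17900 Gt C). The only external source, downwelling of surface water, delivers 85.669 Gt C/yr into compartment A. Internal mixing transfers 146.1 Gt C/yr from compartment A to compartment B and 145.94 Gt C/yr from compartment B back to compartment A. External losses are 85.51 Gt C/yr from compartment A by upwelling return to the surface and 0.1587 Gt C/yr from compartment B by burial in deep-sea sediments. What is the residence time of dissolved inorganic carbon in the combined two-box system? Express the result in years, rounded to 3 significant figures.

Residence time in the combined system uses the total inventory and the total *external* removal — internal exchanges between the two boxes cancel.
M_total = 21760 + 17900 = 39660 Gt C.
ΣF_external_out = 85.51 + 0.1587 = 85.669 Gt C/yr.
τ = M_total / ΣF_ext = 39660 / 85.669 = 462.9 yr.

463 yr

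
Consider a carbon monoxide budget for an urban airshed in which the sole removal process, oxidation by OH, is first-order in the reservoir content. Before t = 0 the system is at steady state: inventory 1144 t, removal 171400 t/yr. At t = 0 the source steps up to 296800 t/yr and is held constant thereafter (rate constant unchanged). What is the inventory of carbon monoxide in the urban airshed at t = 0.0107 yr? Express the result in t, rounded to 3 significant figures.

1810 t

Residence time τ = M₀/F₀ = 0.006674 yr. The eventual steady state is M_∞ = M₀·(F₁/F₀) = 1144 × 296800/171400 = 1981.0 t.
The anomaly ΔM(t) = M(t) − M_∞ decays as ΔM₀·e^(−t/τ) with ΔM₀ = 1144 − 1981.0 = −837.0 t.
At t = 0.0107 yr, e^(−t/τ) = e^(−1.603) = 0.2013, so ΔM = −168.5 t and M = 1981.0 − 168.5 = 1812.5 t.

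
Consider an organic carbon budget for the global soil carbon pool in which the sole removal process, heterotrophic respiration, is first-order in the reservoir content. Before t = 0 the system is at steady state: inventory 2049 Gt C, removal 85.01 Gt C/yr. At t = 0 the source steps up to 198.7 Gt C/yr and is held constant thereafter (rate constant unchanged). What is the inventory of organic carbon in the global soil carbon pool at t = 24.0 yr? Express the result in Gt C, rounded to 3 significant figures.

Residence time τ = M₀/F₀ = 24.10 yr. The eventual steady state is M_∞ = M₀·(F₁/F₀) = 2049 × 198.7/85.01 = 4789.3 Gt C.
The anomaly ΔM(t) = M(t) − M_∞ decays as ΔM₀·e^(−t/τ) with ΔM₀ = 2049 − 4789.3 = −2740 Gt C.
At t = 24.0 yr, e^(−t/τ) = e^(−0.9957) = 0.3695, so ΔM = −1012 Gt C and M = 4789.3 − 1012 = 3776.9 Gt C.

3780 Gt C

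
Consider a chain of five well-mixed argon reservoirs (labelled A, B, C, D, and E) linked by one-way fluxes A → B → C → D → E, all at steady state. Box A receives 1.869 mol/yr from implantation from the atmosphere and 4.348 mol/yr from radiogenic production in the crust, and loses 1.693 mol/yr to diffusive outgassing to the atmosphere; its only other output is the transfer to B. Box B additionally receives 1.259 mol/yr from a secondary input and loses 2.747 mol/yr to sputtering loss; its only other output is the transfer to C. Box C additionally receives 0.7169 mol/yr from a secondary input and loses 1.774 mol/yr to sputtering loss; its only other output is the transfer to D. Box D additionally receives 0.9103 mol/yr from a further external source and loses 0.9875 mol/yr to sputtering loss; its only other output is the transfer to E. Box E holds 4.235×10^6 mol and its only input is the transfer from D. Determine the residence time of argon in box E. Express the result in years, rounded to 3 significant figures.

2.23×10^6 yr

Box A: F(A→B) = (1.869 + 4.348) − 1.693 = 4.5240 mol/yr.
Box B: F(B→C) = (4.5240 + 1.259) − 2.747 = 3.0360 mol/yr.
Box C: F(C→D) = (3.0360 + 0.7169) − 1.774 = 1.9789 mol/yr.
Box D: F(D→E) = (1.9789 + 0.9103) − 0.9875 = 1.9017 mol/yr.
Box E throughput = its input = 1.9017 mol/yr; τ = 4.235×10^6 / 1.9017 = 2.227×10^6 yr.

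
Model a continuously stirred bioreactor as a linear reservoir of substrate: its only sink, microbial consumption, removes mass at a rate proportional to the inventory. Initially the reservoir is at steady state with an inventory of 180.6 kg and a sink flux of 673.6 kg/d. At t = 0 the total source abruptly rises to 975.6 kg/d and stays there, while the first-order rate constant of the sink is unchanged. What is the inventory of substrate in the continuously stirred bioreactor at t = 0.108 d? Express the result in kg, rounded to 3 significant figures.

τ = M₀/F₀ = 180.6/673.6 = 0.2681 d; rate constant k = 1/τ.
New steady state M_∞ = F₁/k = F₁·τ = 975.6 × 0.2681 = 261.57 kg.
M(t) = M_∞ + (M₀ − M_∞)·e^(−t/τ); t/τ = 0.108/0.2681 = 0.4028, so e^(−t/τ) = 0.6684.
M(t) = 261.57 − 80.97 × 0.6684 = 207.45 kg.

207 kg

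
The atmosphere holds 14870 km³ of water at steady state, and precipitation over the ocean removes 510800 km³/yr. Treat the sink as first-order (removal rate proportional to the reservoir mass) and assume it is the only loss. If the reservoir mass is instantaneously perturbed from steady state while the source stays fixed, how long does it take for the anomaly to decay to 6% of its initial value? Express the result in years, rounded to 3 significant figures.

For a linear reservoir the anomaly decays as exp(−t/τ) with τ = M/F = 14870/510800 = 0.02911 yr.
exp(−t/τ) = 0.06 ⇒ t = −τ ln(0.06) = 0.02911 × 2.813 = 0.08190 yr.

0.0819 yr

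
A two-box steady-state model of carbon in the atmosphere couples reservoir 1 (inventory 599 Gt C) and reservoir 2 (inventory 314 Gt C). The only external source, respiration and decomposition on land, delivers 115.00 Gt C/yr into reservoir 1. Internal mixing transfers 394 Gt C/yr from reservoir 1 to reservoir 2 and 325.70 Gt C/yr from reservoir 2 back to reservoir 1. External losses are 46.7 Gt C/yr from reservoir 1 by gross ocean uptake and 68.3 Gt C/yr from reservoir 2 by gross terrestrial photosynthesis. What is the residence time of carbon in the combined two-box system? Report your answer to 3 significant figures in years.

7.94 yr

Treat the two boxes together as one reservoir: the mixing fluxes between them are internal recycling, so τ = ΣM / Σ(external losses).
M_total = 599 + 314 = 913.00 Gt C.
ΣF_external_out = 46.7 + 68.3 = 115.00 Gt C/yr.
τ = M_total / ΣF_ext = 913.00 / 115.00 = 7.939 yr.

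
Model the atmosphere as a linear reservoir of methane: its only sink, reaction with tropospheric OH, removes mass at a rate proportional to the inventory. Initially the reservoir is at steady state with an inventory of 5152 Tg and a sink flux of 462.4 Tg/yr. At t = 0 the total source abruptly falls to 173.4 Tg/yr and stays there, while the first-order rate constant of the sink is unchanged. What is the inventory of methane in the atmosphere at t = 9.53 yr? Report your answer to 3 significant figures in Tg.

3300 Tg

Residence time τ = M₀/F₀ = 11.14 yr. The eventual steady state is M_∞ = M₀·(F₁/F₀) = 5152 × 173.4/462.4 = 1932.0 Tg.
The anomaly ΔM(t) = M(t) − M_∞ decays as ΔM₀·e^(−t/τ) with ΔM₀ = 5152 − 1932.0 = 3220 Tg.
At t = 9.53 yr, e^(−t/τ) = e^(−0.8553) = 0.4251, so ΔM = 1369 Tg and M = 1932.0 + 1369 = 3301.0 Tg.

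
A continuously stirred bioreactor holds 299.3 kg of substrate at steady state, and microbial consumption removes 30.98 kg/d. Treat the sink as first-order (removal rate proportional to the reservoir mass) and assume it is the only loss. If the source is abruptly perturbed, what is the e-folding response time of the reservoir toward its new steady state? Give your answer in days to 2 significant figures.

9.7 d

For a linear reservoir the response time equals the residence time τ = M/F.
τ = 299.3 / 30.98 = 9.661 d.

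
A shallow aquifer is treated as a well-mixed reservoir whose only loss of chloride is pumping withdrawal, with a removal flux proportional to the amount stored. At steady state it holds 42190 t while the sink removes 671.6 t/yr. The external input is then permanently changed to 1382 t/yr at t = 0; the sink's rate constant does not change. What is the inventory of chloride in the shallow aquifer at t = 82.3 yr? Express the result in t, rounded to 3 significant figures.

74800 t

The sink rate constant is k = F₀/M₀ = 671.6/42190 = 0.01592 yr⁻¹.
Solving dM/dt = F₁ − kM with M(0) = M₀ gives M(t) = F₁/k + (M₀ − F₁/k)·e^(−kt).
F₁/k = 1382/0.01592 = 86817 t; kt = 0.01592 × 82.3 = 1.310, e^(−kt) = 0.2698.
M(82.3) = 86817 + (42190 − 86817) × 0.2698 = 86817 − 12040 = 74777 t.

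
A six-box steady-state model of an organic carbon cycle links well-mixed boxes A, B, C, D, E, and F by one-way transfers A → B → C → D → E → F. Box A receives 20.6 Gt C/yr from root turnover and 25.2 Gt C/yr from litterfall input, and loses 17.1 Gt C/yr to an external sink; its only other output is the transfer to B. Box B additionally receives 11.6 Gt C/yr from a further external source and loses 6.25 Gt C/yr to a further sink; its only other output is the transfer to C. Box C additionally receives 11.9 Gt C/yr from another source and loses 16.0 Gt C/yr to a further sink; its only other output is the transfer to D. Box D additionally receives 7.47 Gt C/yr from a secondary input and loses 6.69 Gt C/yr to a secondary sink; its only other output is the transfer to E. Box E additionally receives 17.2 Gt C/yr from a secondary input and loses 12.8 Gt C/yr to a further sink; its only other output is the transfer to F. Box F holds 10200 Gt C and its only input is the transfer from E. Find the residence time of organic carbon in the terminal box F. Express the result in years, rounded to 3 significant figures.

290 yr

Box A: F(A→B) = (20.6 + 25.2) − 17.1 = 28.700 Gt C/yr.
Box B: F(B→C) = (28.700 + 11.6) − 6.25 = 34.050 Gt C/yr.
Box C: F(C→D) = (34.050 + 11.9) − 16.0 = 29.950 Gt C/yr.
Box D: F(D→E) = (29.950 + 7.47) − 6.69 = 30.730 Gt C/yr.
Box E: F(E→F) = (30.730 + 17.2) − 12.8 = 35.130 Gt C/yr.
Box F throughput = its input = 35.130 Gt C/yr; τ = 10200 / 35.130 = 290.4 yr.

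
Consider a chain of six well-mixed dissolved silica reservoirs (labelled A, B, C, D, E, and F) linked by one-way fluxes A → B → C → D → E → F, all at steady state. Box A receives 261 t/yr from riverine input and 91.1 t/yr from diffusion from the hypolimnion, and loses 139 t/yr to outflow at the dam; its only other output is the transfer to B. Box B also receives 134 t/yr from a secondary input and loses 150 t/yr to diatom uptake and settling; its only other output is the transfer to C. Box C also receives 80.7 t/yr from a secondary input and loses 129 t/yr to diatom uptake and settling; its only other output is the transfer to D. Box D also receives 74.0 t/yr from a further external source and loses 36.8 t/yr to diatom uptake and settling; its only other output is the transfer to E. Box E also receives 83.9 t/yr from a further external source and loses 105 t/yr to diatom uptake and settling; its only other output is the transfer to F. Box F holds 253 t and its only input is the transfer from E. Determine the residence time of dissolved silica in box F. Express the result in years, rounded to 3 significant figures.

Box A: F(A→B) = (261 + 91.1) − 139 = 213.10 t/yr.
Box B: F(B→C) = (213.10 + 134) − 150 = 197.10 t/yr.
Box C: F(C→D) = (197.10 + 80.7) − 129 = 148.80 t/yr.
Box D: F(D→E) = (148.80 + 74.0) − 36.8 = 186.00 t/yr.
Box E: F(E→F) = (186.00 + 83.9) − 105 = 164.90 t/yr.
Box F throughput = its input = 164.90 t/yr; τ = 253 / 164.90 = 1.534 yr.

1.53 yr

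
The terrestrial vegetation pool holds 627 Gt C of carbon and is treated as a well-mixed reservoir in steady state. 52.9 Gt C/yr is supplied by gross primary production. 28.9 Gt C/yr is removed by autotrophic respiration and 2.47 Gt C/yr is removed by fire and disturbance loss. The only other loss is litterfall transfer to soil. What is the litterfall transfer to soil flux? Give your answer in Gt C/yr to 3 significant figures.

21.5 Gt C/yr

At steady state ΣF_in = ΣF_out.
ΣF_in = 52.900 Gt C/yr.
Litterfall transfer to soil flux = ΣF_in − (28.9 + 2.47) = 52.900 − 31.37 = 21.53 Gt C/yr.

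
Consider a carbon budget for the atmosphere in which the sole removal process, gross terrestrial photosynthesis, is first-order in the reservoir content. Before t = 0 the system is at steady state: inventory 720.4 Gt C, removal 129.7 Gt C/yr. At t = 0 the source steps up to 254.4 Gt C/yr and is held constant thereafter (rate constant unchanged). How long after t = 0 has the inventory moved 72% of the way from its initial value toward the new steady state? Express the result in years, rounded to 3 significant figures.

7.07 yr

τ = M₀/F₀ = 720.4/129.7 = 5.554 yr.
The remaining gap fraction is e^(−t/τ); 72% covered ⇒ e^(−t/τ) = 0.280.
t = −τ ln(0.280) = 5.554 × 1.273 = 7.071 yr.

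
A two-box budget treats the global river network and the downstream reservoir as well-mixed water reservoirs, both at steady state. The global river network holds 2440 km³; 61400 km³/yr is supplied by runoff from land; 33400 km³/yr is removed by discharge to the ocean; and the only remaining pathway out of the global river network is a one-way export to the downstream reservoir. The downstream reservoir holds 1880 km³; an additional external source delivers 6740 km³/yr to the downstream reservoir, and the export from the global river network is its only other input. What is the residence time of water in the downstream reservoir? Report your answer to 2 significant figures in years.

0.054 yr

Balance the global river network: ΣF_in = 61400 km³/yr.
Export to the downstream reservoir = ΣF_in − (33400) = 28000 km³/yr.
Total input to the downstream reservoir = 28000 + 6740 = 34740 km³/yr; at steady state this equals its total output.
τ = M / F = 1880 / 34740 = 0.05412 yr.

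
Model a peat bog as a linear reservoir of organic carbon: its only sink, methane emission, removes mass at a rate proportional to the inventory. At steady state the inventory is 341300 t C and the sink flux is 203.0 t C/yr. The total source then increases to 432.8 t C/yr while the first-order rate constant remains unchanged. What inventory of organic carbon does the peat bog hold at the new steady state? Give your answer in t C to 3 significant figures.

Rate constant k = F/M = 203.0 / 341300 = 0.0005948 yr⁻¹.
At the new steady state, source = k·M_new ⇒ M_new = 432.8 / 0.0005948 = 727700 t C.
(Equivalently M_new = M × F_new/F_old = 341300 × 432.8/203.0.)

728000 t C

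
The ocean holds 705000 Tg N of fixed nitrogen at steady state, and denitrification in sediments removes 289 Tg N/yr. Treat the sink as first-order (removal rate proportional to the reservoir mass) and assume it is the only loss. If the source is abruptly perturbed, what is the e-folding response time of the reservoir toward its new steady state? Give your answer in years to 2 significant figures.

For a linear reservoir the response time equals the residence time τ = M/F.
τ = 705000 / 289 = 2439 yr.

2400 yr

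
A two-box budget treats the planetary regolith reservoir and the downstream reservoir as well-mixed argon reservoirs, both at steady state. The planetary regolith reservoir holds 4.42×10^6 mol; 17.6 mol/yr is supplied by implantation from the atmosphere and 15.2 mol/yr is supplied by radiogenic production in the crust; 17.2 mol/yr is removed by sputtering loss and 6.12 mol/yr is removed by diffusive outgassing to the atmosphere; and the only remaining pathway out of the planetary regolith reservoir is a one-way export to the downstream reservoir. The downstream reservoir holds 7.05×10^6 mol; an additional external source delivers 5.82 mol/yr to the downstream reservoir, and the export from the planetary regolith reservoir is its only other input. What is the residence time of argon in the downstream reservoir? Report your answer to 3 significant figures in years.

461000 yr

Balance the planetary regolith reservoir: ΣF_in = 17.6 + 15.2 = 32.800 mol/yr.
Export to the downstream reservoir = ΣF_in − (17.2 + 6.12) = 9.4800 mol/yr.
Total input to the downstream reservoir = 9.4800 + 5.82 = 15.300 mol/yr; at steady state this equals its total output.
τ = M / F = 7.05×10^6 / 15.300 = 460800 yr.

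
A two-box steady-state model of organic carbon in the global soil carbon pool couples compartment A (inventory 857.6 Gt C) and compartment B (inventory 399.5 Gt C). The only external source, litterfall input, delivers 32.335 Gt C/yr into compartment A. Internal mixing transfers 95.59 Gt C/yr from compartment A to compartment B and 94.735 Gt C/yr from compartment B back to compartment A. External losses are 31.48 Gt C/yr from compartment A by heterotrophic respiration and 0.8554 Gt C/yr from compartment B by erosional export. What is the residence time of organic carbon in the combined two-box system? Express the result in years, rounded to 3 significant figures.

38.9 yr

Residence time in the combined system uses the total inventory and the total *external* removal — internal exchanges between the two boxes cancel.
M_total = 857.6 + 399.5 = 1257.1 Gt C.
ΣF_external_out = 31.48 + 0.8554 = 32.335 Gt C/yr.
τ = M_total / ΣF_ext = 1257.1 / 32.335 = 38.88 yr.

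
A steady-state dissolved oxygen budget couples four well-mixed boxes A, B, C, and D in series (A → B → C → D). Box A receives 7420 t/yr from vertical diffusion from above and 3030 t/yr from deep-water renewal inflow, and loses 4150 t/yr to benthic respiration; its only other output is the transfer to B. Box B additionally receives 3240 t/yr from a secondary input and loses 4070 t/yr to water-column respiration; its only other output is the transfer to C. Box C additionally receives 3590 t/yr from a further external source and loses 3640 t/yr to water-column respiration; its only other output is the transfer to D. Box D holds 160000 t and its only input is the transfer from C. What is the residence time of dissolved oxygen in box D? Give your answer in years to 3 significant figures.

Box A: F(A→B) = (7420 + 3030) − 4150 = 6300.0 t/yr.
Box B: F(B→C) = (6300.0 + 3240) − 4070 = 5470.0 t/yr.
Box C: F(C→D) = (5470.0 + 3590) − 3640 = 5420.0 t/yr.
Box D throughput = its input = 5420.0 t/yr; τ = 160000 / 5420.0 = 29.52 yr.

29.5 yr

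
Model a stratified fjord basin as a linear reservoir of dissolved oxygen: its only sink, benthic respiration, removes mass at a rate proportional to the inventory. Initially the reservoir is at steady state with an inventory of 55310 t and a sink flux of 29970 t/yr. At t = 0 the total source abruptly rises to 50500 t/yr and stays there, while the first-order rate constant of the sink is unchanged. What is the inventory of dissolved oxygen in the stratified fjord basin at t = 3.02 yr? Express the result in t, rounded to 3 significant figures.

85800 t

The sink rate constant is k = F₀/M₀ = 29970/55310 = 0.5419 yr⁻¹.
Solving dM/dt = F₁ − kM with M(0) = M₀ gives M(t) = F₁/k + (M₀ − F₁/k)·e^(−kt).
F₁/k = 50500/0.5419 = 93198 t; kt = 0.5419 × 3.02 = 1.636, e^(−kt) = 0.1947.
M(3.02) = 93198 + (55310 − 93198) × 0.1947 = 93198 − 7376 = 85822 t.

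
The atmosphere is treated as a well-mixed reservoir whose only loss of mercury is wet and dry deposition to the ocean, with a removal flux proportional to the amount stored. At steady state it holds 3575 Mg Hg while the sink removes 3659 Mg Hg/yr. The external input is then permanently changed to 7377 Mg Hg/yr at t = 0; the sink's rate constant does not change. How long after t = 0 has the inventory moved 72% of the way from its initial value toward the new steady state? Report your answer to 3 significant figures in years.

τ = M₀/F₀ = 3575/3659 = 0.9770 yr.
The remaining gap fraction is e^(−t/τ); 72% covered ⇒ e^(−t/τ) = 0.280.
t = −τ ln(0.280) = 0.9770 × 1.273 = 1.244 yr.

1.24 yr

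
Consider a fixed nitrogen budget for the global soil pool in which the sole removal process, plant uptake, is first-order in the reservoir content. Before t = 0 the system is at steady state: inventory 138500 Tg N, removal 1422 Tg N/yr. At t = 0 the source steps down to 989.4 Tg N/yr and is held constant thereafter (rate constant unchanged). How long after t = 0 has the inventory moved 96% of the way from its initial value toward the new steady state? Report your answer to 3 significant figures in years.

314 yr

τ = M₀/F₀ = 138500/1422 = 97.40 yr.
The remaining gap fraction is e^(−t/τ); 96% covered ⇒ e^(−t/τ) = 0.0400.
t = −τ ln(0.0400) = 97.40 × 3.219 = 313.5 yr.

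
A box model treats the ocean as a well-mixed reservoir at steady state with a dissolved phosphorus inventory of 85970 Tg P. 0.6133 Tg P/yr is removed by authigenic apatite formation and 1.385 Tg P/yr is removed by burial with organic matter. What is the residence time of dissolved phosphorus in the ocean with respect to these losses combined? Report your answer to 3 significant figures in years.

43000 yr

Total removal = 0.6133 + 1.385 = 1.9983 Tg P/yr.
τ = M / ΣF_out = 85970 / 1.9983 = 43020 yr.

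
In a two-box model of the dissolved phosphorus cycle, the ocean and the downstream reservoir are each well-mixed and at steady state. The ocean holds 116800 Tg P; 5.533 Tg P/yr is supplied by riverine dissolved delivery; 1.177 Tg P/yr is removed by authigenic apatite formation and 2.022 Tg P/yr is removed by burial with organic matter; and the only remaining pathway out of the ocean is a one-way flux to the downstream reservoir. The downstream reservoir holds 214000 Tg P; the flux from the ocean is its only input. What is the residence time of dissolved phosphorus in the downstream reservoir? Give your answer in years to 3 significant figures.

91700 yr

Balance the ocean: ΣF_in = 5.5330 Tg P/yr.
Flux to the downstream reservoir = ΣF_in − (1.177 + 2.022) = 2.3340 Tg P/yr.
At steady state the output of the downstream reservoir equals its input, 2.3340 Tg P/yr.
τ = M / F = 214000 / 2.3340 = 91690 yr.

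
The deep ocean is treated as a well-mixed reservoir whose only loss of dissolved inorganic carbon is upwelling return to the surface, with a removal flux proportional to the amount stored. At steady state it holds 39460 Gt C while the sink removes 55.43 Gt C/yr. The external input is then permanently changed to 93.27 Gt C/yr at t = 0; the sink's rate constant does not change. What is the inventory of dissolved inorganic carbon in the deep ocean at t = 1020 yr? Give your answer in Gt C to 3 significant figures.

60000 Gt C

Residence time τ = M₀/F₀ = 711.9 yr. The eventual steady state is M_∞ = M₀·(F₁/F₀) = 39460 × 93.27/55.43 = 66398 Gt C.
The anomaly ΔM(t) = M(t) − M_∞ decays as ΔM₀·e^(−t/τ) with ΔM₀ = 39460 − 66398 = −26940 Gt C.
At t = 1020 yr, e^(−t/τ) = e^(−1.433) = 0.2386, so ΔM = −6428 Gt C and M = 66398 − 6428 = 59969 Gt C.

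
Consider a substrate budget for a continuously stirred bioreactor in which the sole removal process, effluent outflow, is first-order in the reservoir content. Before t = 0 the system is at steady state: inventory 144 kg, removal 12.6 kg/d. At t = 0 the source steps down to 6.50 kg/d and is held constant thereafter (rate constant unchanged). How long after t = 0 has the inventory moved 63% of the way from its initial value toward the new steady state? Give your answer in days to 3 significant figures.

11.4 d

τ = M₀/F₀ = 144/12.6 = 11.43 d.
The remaining gap fraction is e^(−t/τ); 63% covered ⇒ e^(−t/τ) = 0.370.
t = −τ ln(0.370) = 11.43 × 0.9943 = 11.36 d.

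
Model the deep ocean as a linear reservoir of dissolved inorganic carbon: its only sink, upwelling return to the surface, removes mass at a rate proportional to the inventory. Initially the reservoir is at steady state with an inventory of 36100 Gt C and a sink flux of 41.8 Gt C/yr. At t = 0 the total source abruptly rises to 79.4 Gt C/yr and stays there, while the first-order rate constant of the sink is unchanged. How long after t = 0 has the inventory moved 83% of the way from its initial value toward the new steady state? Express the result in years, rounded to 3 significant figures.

τ = M₀/F₀ = 36100/41.8 = 863.6 yr.
The remaining gap fraction is e^(−t/τ); 83% covered ⇒ e^(−t/τ) = 0.170.
t = −τ ln(0.170) = 863.6 × 1.772 = 1530 yr.

1530 yr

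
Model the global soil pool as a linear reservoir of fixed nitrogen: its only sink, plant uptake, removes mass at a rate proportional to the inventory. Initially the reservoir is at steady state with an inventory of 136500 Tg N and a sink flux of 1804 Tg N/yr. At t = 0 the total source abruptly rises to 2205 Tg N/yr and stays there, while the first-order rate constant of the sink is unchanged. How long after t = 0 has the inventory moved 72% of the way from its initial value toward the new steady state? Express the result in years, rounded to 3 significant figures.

96.3 yr

τ = M₀/F₀ = 136500/1804 = 75.67 yr.
The remaining gap fraction is e^(−t/τ); 72% covered ⇒ e^(−t/τ) = 0.280.
t = −τ ln(0.280) = 75.67 × 1.273 = 96.32 yr.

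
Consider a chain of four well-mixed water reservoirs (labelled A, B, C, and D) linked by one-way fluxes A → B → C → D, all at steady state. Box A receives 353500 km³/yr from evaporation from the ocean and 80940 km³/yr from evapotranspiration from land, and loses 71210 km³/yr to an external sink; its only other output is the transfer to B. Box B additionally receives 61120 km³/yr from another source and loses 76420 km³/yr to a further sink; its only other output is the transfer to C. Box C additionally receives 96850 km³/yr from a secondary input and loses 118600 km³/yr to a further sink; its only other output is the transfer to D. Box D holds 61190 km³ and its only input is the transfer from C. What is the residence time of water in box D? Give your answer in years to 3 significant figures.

0.188 yr

Box A: F(A→B) = (353500 + 80940) − 71210 = 363230 km³/yr.
Box B: F(B→C) = (363230 + 61120) − 76420 = 347930 km³/yr.
Box C: F(C→D) = (347930 + 96850) − 118600 = 326180 km³/yr.
Box D throughput = its input = 326180 km³/yr; τ = 61190 / 326180 = 0.1876 yr.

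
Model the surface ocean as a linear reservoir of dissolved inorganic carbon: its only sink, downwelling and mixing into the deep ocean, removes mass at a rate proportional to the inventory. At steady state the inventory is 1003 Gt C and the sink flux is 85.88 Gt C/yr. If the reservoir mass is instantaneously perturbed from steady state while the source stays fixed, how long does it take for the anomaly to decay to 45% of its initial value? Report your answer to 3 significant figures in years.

For a linear reservoir the anomaly decays as exp(−t/τ) with τ = M/F = 1003/85.88 = 11.68 yr.
exp(−t/τ) = 0.45 ⇒ t = −τ ln(0.45) = 11.68 × 0.7985 = 9.326 yr.

9.33 yr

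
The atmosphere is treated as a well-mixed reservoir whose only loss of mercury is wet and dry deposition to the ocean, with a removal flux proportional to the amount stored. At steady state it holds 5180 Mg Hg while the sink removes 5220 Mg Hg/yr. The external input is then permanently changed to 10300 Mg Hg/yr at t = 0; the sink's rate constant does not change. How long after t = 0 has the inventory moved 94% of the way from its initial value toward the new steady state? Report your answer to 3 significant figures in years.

τ = M₀/F₀ = 5180/5220 = 0.9923 yr.
The remaining gap fraction is e^(−t/τ); 94% covered ⇒ e^(−t/τ) = 0.0600.
t = −τ ln(0.0600) = 0.9923 × 2.813 = 2.792 yr.

2.79 yr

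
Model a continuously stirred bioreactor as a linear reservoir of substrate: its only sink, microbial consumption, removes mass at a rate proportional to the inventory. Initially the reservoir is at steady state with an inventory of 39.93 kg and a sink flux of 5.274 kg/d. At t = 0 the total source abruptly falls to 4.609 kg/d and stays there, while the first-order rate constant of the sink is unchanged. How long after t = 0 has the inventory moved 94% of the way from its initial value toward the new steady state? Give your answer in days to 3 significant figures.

21.3 d

τ = M₀/F₀ = 39.93/5.274 = 7.571 d.
The remaining gap fraction is e^(−t/τ); 94% covered ⇒ e^(−t/τ) = 0.0600.
t = −τ ln(0.0600) = 7.571 × 2.813 = 21.30 d.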